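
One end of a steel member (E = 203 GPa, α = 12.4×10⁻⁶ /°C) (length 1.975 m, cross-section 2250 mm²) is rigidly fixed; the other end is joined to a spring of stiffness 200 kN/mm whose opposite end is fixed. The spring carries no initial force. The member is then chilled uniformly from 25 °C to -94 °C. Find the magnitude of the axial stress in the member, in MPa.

Free thermal contraction: δ_free = αΔT L = 12.4×10⁻⁶ × 119 × 1975 = 2.914 mm.
Let P be the tensile force in the spring. The member extends elastically by PL/(AE) and the spring stretches by P/k; together these equal δ_free.
P [ L/(AE) + 1/k ] = δ_free → P [ 1975/(2250×203×10³) + 1/(200×10³) ] = 2.914.
P = 2.914 / 9.324×10⁻⁶ = 312600 N.
σ = P/A = 312600/2250 = 138.9 MPa.

σ ≈ 139 MPa (tensile)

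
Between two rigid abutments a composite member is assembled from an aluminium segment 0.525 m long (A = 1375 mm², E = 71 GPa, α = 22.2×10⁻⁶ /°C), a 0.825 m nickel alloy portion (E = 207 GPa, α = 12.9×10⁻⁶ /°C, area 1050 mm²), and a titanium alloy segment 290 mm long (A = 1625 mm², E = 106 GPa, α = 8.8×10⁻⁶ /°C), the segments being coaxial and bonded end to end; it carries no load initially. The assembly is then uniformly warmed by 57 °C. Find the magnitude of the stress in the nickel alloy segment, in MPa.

Free thermal expansion of the whole bar: Σ αᵢΔT Lᵢ = 22.2×10⁻⁶×57×525 + 12.9×10⁻⁶×57×825 + 8.8×10⁻⁶×57×290 = 1.416 mm.
Since the ends are fixed, an axial force P builds up, equal in every segment, with P · Σ Lᵢ/(AᵢEᵢ) = δ_free.
The series flexibility is Σ Lᵢ/(AᵢEᵢ) = 525/(1375×71×10³) + 825/(1050×207×10³) + 290/(1625×106×10³) = 1.086×10⁻⁵ mm/N.
So P = 1.416 / 1.086×10⁻⁵ = 130.5 kN, compressive.
σ_{nickel alloy} = P / A = 130500 / 1050 = 124.2 MPa.

σ ≈ 124 MPa (compressive)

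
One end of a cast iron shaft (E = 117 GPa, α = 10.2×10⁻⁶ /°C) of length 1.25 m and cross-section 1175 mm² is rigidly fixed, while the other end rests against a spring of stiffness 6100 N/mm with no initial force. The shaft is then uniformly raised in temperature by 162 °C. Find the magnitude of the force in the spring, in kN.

P ≈ 11.9 kN

The unrestrained thermal change is αΔT L = 10.2×10⁻⁶ × 162 × 1250 = 2.065 mm.
Let P be the compressive force at the spring. The shaft shortens elastically by PL/(AE) and the spring compresses by P/k; together these equal δ_free.
P [ L/(AE) + 1/k ] = δ_free → P [ 1250/(1175×117×10³) + 1/(6100) ] = 2.065.
P = 2.065 / 0.000173 = 11940 N.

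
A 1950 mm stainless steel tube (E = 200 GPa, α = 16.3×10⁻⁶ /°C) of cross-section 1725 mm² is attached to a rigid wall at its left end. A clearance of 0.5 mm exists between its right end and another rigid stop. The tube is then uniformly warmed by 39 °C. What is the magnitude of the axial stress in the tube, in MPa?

σ ≈ 75.9 MPa (compressive)

If the wall were absent the tube would grow by αΔT L = 16.3×10⁻⁶ × 39 × 1950 = 1.24 mm.
After closing the 0.5 mm clearance, 1.24 − 0.5 = 0.7396 mm of expansion remains to be suppressed by the wall.
That suppressed elongation corresponds to σ = E·Δ/L = 200×10³ × 0.7396/1950 = 75.86 MPa.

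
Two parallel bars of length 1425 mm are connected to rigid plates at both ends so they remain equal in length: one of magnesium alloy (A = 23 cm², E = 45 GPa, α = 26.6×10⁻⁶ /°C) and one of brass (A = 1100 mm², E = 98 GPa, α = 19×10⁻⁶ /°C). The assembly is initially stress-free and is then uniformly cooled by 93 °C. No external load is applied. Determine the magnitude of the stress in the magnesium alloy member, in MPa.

The magnesium alloy has the larger α, so on cooling it would change length more than the brass if both were free. The rigid plates force a common final length, so the magnesium alloy is put into tension and the brass into compression, with equal and opposite forces P (no external load).
Setting the final lengths equal and cancelling L: (α₁ − α₂)ΔT = P/(A₁E₁) + P/(A₂E₂).
|α₁ − α₂|·ΔT = 7.6×10⁻⁶ × 93 = 0.0007068.
1/(A₁E₁) + 1/(A₂E₂) = 1/(2300×45×10³) + 1/(1100×98×10³) = 1.894×10⁻⁸ N⁻¹.
So P = 0.0007068 / 1.894×10⁻⁸ = 37.32 kN.
σ_{magnesium alloy} = P/A₁ = 37320/2300 = 16.23 MPa, tensile.

σ ≈ 16.2 MPa (tensile)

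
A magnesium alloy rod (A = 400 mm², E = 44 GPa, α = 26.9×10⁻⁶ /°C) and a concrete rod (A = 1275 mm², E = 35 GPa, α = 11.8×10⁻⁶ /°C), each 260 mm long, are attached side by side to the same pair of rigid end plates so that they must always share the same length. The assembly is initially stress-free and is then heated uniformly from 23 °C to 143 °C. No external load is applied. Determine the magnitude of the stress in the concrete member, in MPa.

σ ≈ 17.9 MPa (tensile)

Both members must finish at the same length. With the larger α, the magnesium alloy tends to over-expand; the plates restrain it, putting the magnesium alloy in compression and the concrete in tension. With no external load the two internal forces are equal and opposite, magnitude P.
Setting the final lengths equal and cancelling L: (α₁ − α₂)ΔT = P/(A₁E₁) + P/(A₂E₂).
|α₁ − α₂|·ΔT = 15.1×10⁻⁶ × 120 = 0.001812.
1/(A₁E₁) + 1/(A₂E₂) = 1/(400×44×10³) + 1/(1275×35×10³) = 7.923×10⁻⁸ N⁻¹.
So P = 0.001812 / 7.923×10⁻⁸ = 22.87 kN.
σ_{concrete} = P/A₂ = 22870/1275 = 17.94 MPa, tensile.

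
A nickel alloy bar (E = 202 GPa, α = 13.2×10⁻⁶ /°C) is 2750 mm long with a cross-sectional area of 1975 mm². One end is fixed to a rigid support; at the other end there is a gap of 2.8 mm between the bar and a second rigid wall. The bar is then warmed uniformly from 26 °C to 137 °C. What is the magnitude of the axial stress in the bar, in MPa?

σ ≈ 90.3 MPa (compressive)

Unrestrained expansion: δ_free = αΔT L = 13.2×10⁻⁶ × 111 × 2750 = 4.029 mm.
This exceeds the 2.8 mm gap, so the wall pushes back. The portion of expansion that must be recovered elastically is δ_free − gap = 4.029 − 2.8 = 1.229 mm.
Compatibility: PL/(AE) = 1.229 mm, so σ = P/A = E × (1.229/2750) = 90.3 MPa.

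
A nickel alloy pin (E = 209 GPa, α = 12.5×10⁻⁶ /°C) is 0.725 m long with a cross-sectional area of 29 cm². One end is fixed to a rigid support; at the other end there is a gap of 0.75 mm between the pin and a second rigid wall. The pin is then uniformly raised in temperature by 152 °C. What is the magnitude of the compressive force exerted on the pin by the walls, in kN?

Unrestrained expansion: δ_free = αΔT L = 12.5×10⁻⁶ × 152 × 725 = 1.377 mm.
This exceeds the 0.75 mm gap, so the wall pushes back. The portion of expansion that must be recovered elastically is δ_free − gap = 1.377 − 0.75 = 0.6275 mm.
That suppressed elongation corresponds to σ = E·Δ/L = 209×10³ × 0.6275/725 = 180.9 MPa.
P = σA = 180.9 × 2900 = 524.6 kN.

P ≈ 525 kN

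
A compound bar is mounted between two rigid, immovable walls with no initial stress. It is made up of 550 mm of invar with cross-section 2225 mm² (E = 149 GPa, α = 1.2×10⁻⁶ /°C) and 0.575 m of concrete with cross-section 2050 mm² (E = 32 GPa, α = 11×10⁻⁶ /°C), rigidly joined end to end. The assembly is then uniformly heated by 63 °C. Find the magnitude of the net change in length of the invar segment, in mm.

With the walls removed the bar would change length by δ_free = Σ αᵢΔT Lᵢ = 1.2×10⁻⁶×63×550 + 11×10⁻⁶×63×575 = 0.4401 mm.
Since the ends are fixed, an axial force P builds up, equal in every segment, with P · Σ Lᵢ/(AᵢEᵢ) = δ_free.
The series flexibility is Σ Lᵢ/(AᵢEᵢ) = 550/(2225×149×10³) + 575/(2050×32×10³) = 1.042×10⁻⁵ mm/N.
P = 0.4401 / 1.042×10⁻⁵ = 42210 N = 42.21 kN, compressive.
For the invar segment, free thermal change = 1.2×10⁻⁶×63×550 = 0.04158 mm and elastic change from P = 42210×550/(2225×149×10³) = 0.07003 mm; these oppose, so the net change is 0.0285 mm (segment shortens).

|ΔL| ≈ 0.0285 mm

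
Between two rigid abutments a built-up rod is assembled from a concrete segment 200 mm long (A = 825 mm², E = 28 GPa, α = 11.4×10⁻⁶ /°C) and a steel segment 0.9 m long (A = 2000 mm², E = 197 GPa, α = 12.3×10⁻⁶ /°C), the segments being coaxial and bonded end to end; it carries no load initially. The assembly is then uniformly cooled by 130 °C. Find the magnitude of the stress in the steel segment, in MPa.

σ ≈ 79.3 MPa (tensile)

Free thermal contraction of the whole bar: Σ αᵢΔT Lᵢ = 11.4×10⁻⁶×130×200 + 12.3×10⁻⁶×130×900 = 1.736 mm.
The rigid supports impose zero overall length change; the single axial force P common to all segments must satisfy P Σ Lᵢ/(AᵢEᵢ) = δ_free.
The series flexibility is Σ Lᵢ/(AᵢEᵢ) = 200/(825×28×10³) + 900/(2000×197×10³) = 1.094×10⁻⁵ mm/N.
So P = 1.736 / 1.094×10⁻⁵ = 158.6 kN, tensile.
σ_{steel} = P / A = 158600 / 2000 = 79.3 MPa.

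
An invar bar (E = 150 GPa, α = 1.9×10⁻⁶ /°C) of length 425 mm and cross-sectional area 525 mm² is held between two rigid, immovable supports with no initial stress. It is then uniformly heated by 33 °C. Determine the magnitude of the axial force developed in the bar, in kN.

With zero net strain, σ = E·αΔT = 150 GPa × 1.9×10⁻⁶ × 33 = 9.405 MPa.
Then P = σA = 9.405 × 525 mm² = 4.938 kN, compressive.

P ≈ 4.94 kN (compressive)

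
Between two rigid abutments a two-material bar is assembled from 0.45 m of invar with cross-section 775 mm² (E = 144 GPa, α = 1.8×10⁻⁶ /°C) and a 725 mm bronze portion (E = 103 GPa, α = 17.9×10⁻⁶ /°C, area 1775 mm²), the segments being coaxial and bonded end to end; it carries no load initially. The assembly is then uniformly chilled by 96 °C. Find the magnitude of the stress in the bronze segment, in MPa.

σ ≈ 93.2 MPa (tensile)

With the walls removed the bar would change length by δ_free = Σ αᵢΔT Lᵢ = 1.8×10⁻⁶×96×450 + 17.9×10⁻⁶×96×725 = 1.324 mm.
Since the ends are fixed, an axial force P builds up, equal in every segment, with P · Σ Lᵢ/(AᵢEᵢ) = δ_free.
The series flexibility is Σ Lᵢ/(AᵢEᵢ) = 450/(775×144×10³) + 725/(1775×103×10³) = 7.998×10⁻⁶ mm/N.
P = 1.324 / 7.998×10⁻⁶ = 165500 N = 165.5 kN, tensile.
σ_{bronze} = P / A = 165500 / 1775 = 93.24 MPa.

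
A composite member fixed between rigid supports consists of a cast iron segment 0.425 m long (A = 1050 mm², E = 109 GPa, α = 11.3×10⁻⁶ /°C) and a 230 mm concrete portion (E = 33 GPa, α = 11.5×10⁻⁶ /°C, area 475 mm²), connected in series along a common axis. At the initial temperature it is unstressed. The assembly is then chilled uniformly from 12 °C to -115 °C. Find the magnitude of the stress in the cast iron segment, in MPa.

σ ≈ 49 MPa (tensile)

Free thermal contraction of the whole bar: Σ αᵢΔT Lᵢ = 11.3×10⁻⁶×127×425 + 11.5×10⁻⁶×127×230 = 0.9458 mm.
The walls prevent any net length change, so an axial force P (same in every segment) develops. Compatibility: P · Σ Lᵢ/(AᵢEᵢ) = δ_free.
Σ Lᵢ/(AᵢEᵢ) = 425/(1050×109×10³) + 230/(475×33×10³) = 1.839×10⁻⁵ mm/N.
P = 0.9458 / 1.839×10⁻⁵ = 51440 N = 51.44 kN, tensile.
σ_{cast iron} = P / A = 51440 / 1050 = 48.99 MPa.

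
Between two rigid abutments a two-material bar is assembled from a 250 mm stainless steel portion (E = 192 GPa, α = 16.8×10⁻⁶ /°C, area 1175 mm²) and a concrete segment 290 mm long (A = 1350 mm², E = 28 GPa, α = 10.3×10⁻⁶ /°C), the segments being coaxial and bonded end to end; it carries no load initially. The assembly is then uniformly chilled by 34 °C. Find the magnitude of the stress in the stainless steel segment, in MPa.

If the supports were absent, the total length change would be Σ αᵢΔT Lᵢ = 16.8×10⁻⁶×34×250 + 10.3×10⁻⁶×34×290 = 0.2444 mm.
The walls prevent any net length change, so an axial force P (same in every segment) develops. Compatibility: P · Σ Lᵢ/(AᵢEᵢ) = δ_free.
Σ Lᵢ/(AᵢEᵢ) = 250/(1175×192×10³) + 290/(1350×28×10³) = 8.78×10⁻⁶ mm/N.
P = 0.2444 / 8.78×10⁻⁶ = 27830 N = 27.83 kN, tensile.
σ_{stainless steel} = P / A = 27830 / 1175 = 23.69 MPa.

σ ≈ 23.7 MPa (tensile)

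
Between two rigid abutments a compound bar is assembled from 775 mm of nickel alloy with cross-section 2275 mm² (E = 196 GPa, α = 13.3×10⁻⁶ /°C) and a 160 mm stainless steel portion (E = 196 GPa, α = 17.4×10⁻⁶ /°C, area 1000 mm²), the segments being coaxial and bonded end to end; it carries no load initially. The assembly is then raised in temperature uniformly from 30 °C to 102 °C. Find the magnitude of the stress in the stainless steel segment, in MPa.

σ ≈ 369 MPa (compressive)

If the supports were absent, the total length change would be Σ αᵢΔT Lᵢ = 13.3×10⁻⁶×72×775 + 17.4×10⁻⁶×72×160 = 0.9426 mm.
The rigid supports impose zero overall length change; the single axial force P common to all segments must satisfy P Σ Lᵢ/(AᵢEᵢ) = δ_free.
The series flexibility is Σ Lᵢ/(AᵢEᵢ) = 775/(2275×196×10³) + 160/(1000×196×10³) = 2.554×10⁻⁶ mm/N.
So P = 0.9426 / 2.554×10⁻⁶ = 369 kN, compressive.
σ_{stainless steel} = P / A = 369000 / 1000 = 369 MPa.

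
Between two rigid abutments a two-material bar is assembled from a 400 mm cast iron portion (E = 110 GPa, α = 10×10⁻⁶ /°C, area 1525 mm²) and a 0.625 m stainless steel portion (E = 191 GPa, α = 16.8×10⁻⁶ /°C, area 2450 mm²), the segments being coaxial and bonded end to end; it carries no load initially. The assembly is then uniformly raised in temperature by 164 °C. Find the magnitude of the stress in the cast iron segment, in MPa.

σ ≈ 419 MPa (compressive)

With the walls removed the bar would change length by δ_free = Σ αᵢΔT Lᵢ = 10×10⁻⁶×164×400 + 16.8×10⁻⁶×164×625 = 2.378 mm.
The rigid supports impose zero overall length change; the single axial force P common to all segments must satisfy P Σ Lᵢ/(AᵢEᵢ) = δ_free.
Σ Lᵢ/(AᵢEᵢ) = 400/(1525×110×10³) + 625/(2450×191×10³) = 3.72×10⁻⁶ mm/N.
P = 2.378 / 3.72×10⁻⁶ = 639200 N = 639.2 kN, compressive.
σ_{cast iron} = P / A = 639200 / 1525 = 419.2 MPa.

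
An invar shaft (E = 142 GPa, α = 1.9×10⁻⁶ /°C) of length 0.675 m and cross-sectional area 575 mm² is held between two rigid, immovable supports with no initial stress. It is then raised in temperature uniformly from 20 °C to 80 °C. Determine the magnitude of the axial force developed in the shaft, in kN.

Full restraint means ε = 0, so the stress is σ = EαΔT = 142×10³ × 1.9×10⁻⁶ × 60 = 16.19 MPa.
P = AEαΔT = 575 × 142×10³ × 1.9×10⁻⁶ × 60 = 9.308 kN (compressive).

P ≈ 9.31 kN (compressive)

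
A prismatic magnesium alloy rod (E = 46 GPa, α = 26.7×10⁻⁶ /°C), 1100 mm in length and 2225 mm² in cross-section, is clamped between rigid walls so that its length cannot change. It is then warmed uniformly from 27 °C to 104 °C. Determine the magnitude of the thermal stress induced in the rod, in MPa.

With length fixed, the mechanical strain must cancel the thermal strain αΔT = 26.7×10⁻⁶ × 77 = 2055.9×10⁻⁶.
σ = EαΔT = 46×10³ × 26.7×10⁻⁶ × 77 = 94.57 MPa (compressive; the rod is trying to expand).

σ ≈ 94.6 MPa (compressive)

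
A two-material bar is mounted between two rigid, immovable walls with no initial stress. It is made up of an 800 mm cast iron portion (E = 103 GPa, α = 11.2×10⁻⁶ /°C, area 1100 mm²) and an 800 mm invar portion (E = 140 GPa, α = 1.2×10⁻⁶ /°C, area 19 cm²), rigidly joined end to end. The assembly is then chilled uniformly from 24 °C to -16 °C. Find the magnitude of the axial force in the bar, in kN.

Free thermal contraction of the whole bar: Σ αᵢΔT Lᵢ = 11.2×10⁻⁶×40×800 + 1.2×10⁻⁶×40×800 = 0.3968 mm.
The walls prevent any net length change, so an axial force P (same in every segment) develops. Compatibility: P · Σ Lᵢ/(AᵢEᵢ) = δ_free.
Σ Lᵢ/(AᵢEᵢ) = 800/(1100×103×10³) + 800/(1900×140×10³) = 1.007×10⁻⁵ mm/N.
So P = 0.3968 / 1.007×10⁻⁵ = 39.41 kN, tensile.

P ≈ 39.4 kN (tensile)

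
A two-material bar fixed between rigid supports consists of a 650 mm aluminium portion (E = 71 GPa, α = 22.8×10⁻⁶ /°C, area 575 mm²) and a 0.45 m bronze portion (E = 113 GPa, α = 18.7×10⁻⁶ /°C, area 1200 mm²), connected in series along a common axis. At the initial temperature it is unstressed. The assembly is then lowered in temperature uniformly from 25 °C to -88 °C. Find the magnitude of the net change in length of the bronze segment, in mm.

With the walls removed the bar would change length by δ_free = Σ αᵢΔT Lᵢ = 22.8×10⁻⁶×113×650 + 18.7×10⁻⁶×113×450 = 2.626 mm.
The walls prevent any net length change, so an axial force P (same in every segment) develops. Compatibility: P · Σ Lᵢ/(AᵢEᵢ) = δ_free.
The series flexibility is Σ Lᵢ/(AᵢEᵢ) = 650/(575×71×10³) + 450/(1200×113×10³) = 1.924×10⁻⁵ mm/N.
So P = 2.626 / 1.924×10⁻⁵ = 136.5 kN, tensile.
For the bronze segment, free thermal change = 18.7×10⁻⁶×113×450 = 0.9509 mm and elastic change from P = 136500×450/(1200×113×10³) = 0.4529 mm; these oppose, so the net change is 0.498 mm (segment shortens).

|ΔL| ≈ 0.498 mm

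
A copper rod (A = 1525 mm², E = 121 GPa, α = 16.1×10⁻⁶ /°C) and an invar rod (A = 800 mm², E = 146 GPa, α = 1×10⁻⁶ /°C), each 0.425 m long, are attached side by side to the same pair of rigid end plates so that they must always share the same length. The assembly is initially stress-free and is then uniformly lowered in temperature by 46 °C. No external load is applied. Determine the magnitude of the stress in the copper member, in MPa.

Equilibrium of a rigid end plate with no external load gives equal and opposite internal forces ±P in the two members. Since α_{copper} > α_{invar}, cooling drives the copper into tension and the invar into compression.
Compatibility of the two members (thermal + elastic change equal): (α₁ − α₂)ΔT = P·[1/(A₁E₁) + 1/(A₂E₂)].
|α₁ − α₂|·ΔT = 15.1×10⁻⁶ × 46 = 0.0006946.
1/(A₁E₁) + 1/(A₂E₂) = 1/(1525×121×10³) + 1/(800×146×10³) = 1.398×10⁻⁸ N⁻¹.
P = 0.0006946 / 1.398×10⁻⁸ = 49680 N = 49.68 kN.
σ_{copper} = P/A₁ = 49680/1525 = 32.58 MPa, tensile.

σ ≈ 32.6 MPa (tensile)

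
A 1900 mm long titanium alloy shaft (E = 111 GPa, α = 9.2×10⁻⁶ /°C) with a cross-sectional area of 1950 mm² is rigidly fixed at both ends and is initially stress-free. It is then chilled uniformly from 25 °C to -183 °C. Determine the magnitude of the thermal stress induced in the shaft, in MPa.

The supports are rigid, so the total axial strain is zero. The restrained thermal strain is ε = αΔT = 9.2×10⁻⁶ × 208 = 1913.6×10⁻⁶.
Hence σ = E·αΔT = 111×10³ × 1913.6×10⁻⁶ = 212.4 MPa, tensile.

σ ≈ 212 MPa (tensile)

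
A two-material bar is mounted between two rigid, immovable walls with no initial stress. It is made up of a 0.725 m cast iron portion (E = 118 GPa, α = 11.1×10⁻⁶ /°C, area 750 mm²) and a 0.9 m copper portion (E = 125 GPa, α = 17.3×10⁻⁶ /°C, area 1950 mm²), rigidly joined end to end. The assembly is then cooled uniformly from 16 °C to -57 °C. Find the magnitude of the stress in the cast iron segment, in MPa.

σ ≈ 193 MPa (tensile)

If the supports were absent, the total length change would be Σ αᵢΔT Lᵢ = 11.1×10⁻⁶×73×725 + 17.3×10⁻⁶×73×900 = 1.724 mm.
The rigid supports impose zero overall length change; the single axial force P common to all segments must satisfy P Σ Lᵢ/(AᵢEᵢ) = δ_free.
Σ Lᵢ/(AᵢEᵢ) = 725/(750×118×10³) + 900/(1950×125×10³) = 1.188×10⁻⁵ mm/N.
Hence P = δ_free / Σ(L/AE) = 1.724/1.188×10⁻⁵ = 145.1 kN (tensile).
σ_{cast iron} = P / A = 145100 / 750 = 193.4 MPa.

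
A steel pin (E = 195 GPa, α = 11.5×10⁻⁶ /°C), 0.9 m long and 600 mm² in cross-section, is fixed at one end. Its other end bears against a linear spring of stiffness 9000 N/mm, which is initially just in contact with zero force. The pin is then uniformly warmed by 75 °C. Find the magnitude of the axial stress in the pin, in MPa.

σ ≈ 10.9 MPa (compressive)

If the spring were absent the pin would lengthen by αΔT L = 11.5×10⁻⁶ × 75 × 900 = 0.7762 mm.
With a force P in the spring, the elastic change of the pin is PL/(AE) and that of the spring is P/k; compatibility requires their sum to equal δ_free.
So P = δ_free / [L/(AE) + 1/k] = 0.7762 / [ 900/(600×195×10³) + 1/(9000) ].
P = 0.7762 / 0.0001188 = 6534 N.
σ = P/A = 6534/600 = 10.89 MPa.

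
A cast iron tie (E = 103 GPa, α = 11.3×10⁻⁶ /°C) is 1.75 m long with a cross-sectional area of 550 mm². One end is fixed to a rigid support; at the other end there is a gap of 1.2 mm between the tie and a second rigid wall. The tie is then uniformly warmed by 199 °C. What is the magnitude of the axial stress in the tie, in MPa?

Unrestrained expansion: δ_free = αΔT L = 11.3×10⁻⁶ × 199 × 1750 = 3.935 mm.
This exceeds the 1.2 mm gap, so the wall pushes back. The portion of expansion that must be recovered elastically is δ_free − gap = 3.935 − 1.2 = 2.735 mm.
Compatibility: PL/(AE) = 2.735 mm, so σ = P/A = E × (2.735/1750) = 161 MPa.

σ ≈ 161 MPa (compressive)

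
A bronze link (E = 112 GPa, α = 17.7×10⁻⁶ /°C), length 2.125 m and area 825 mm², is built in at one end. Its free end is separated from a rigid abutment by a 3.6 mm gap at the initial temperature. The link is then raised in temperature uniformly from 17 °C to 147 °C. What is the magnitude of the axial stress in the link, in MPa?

σ ≈ 68 MPa (compressive)

Unrestrained expansion: δ_free = αΔT L = 17.7×10⁻⁶ × 130 × 2125 = 4.89 mm.
After closing the 3.6 mm clearance, 4.89 − 3.6 = 1.29 mm of expansion remains to be suppressed by the wall.
So σ = E(δ_free − g)/L = 112×10³ × 1.29/2125 = 67.97 MPa.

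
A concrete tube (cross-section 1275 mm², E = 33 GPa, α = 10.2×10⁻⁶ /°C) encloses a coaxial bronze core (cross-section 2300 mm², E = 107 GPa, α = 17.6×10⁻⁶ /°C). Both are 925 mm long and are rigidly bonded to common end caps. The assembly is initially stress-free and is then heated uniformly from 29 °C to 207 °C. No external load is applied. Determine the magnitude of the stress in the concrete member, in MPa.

The bronze has the larger α, so on heating it would change length more than the concrete if both were free. The rigid plates force a common final length, so the bronze is put into compression and the concrete into tension, with equal and opposite forces P (no external load).
Equating the net (thermal + elastic) strains gives |α₁ − α₂|·ΔT = P·[1/(A₁E₁) + 1/(A₂E₂)].
|α₁ − α₂|·ΔT = 7.4×10⁻⁶ × 178 = 0.001317.
1/(A₁E₁) + 1/(A₂E₂) = 1/(1275×33×10³) + 1/(2300×107×10³) = 2.783×10⁻⁸ N⁻¹.
P = 0.001317 / 2.783×10⁻⁸ = 47330 N = 47.33 kN.
σ_{concrete} = P/A₁ = 47330/1275 = 37.12 MPa, tensile.

σ ≈ 37.1 MPa (tensile)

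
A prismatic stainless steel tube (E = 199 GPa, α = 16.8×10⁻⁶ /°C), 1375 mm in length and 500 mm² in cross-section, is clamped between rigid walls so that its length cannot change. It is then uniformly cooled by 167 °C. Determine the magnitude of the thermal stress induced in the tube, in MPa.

σ ≈ 558 MPa (tensile)

The supports are rigid, so the total axial strain is zero. The restrained thermal strain is ε = αΔT = 16.8×10⁻⁶ × 167 = 2805.6×10⁻⁶.
σ = EαΔT = 199×10³ × 16.8×10⁻⁶ × 167 = 558.3 MPa (tensile; the tube is trying to contract).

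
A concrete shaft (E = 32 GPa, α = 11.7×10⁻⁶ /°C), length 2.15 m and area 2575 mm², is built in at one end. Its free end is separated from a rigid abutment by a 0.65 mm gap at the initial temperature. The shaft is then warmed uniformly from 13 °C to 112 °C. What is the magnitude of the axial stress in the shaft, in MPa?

Unrestrained expansion: δ_free = αΔT L = 11.7×10⁻⁶ × 99 × 2150 = 2.49 mm.
After closing the 0.65 mm clearance, 2.49 − 0.65 = 1.84 mm of expansion remains to be suppressed by the wall.
That suppressed elongation corresponds to σ = E·Δ/L = 32×10³ × 1.84/2150 = 27.39 MPa.

σ ≈ 27.4 MPa (compressive)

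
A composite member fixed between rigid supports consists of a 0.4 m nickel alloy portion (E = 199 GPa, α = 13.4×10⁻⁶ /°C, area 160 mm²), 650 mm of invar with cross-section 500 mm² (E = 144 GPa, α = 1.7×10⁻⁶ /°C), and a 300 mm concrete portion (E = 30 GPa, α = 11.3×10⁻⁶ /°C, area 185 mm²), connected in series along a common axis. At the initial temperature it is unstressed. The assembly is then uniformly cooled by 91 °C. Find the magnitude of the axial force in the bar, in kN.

P ≈ 11.9 kN (tensile)

If the supports were absent, the total length change would be Σ αᵢΔT Lᵢ = 13.4×10⁻⁶×91×400 + 1.7×10⁻⁶×91×650 + 11.3×10⁻⁶×91×300 = 0.8968 mm.
Since the ends are fixed, an axial force P builds up, equal in every segment, with P · Σ Lᵢ/(AᵢEᵢ) = δ_free.
Σ Lᵢ/(AᵢEᵢ) = 400/(160×199×10³) + 650/(500×144×10³) + 300/(185×30×10³) = 7.564×10⁻⁵ mm/N.
Hence P = δ_free / Σ(L/AE) = 0.8968/7.564×10⁻⁵ = 11.86 kN (tensile).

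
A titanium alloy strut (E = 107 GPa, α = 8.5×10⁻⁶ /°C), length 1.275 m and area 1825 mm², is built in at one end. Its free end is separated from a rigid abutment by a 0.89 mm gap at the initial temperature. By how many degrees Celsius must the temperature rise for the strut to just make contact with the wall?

ΔT ≈ 82.1 °C

The gap closes when αΔT L = 0.89 mm, since the strut is still unstressed at that instant.
ΔT = 0.89 / (8.5×10⁻⁶ × 1275) = 82.12 °C.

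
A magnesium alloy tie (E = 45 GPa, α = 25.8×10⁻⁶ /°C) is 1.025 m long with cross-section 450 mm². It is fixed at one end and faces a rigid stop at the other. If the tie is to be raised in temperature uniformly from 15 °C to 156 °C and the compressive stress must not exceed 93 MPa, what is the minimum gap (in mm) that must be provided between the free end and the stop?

With no wall the tie would lengthen by αΔT L = 25.8×10⁻⁶ × 141 × 1025 = 3.729 mm.
At the allowable stress the elastic shortening the wall may impose is σL/E = 93 × 1025 / (45×10³) = 2.118 mm.
So the gap has to take up the difference, g_min = δ_free − σL/E = 3.729 − 2.118 = 1.61 mm.

g ≈ 1.61 mm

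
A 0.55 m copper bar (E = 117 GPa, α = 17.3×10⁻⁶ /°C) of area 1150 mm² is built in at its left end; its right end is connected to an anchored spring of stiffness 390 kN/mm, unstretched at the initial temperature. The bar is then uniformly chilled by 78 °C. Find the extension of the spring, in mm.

The unrestrained thermal change is αΔT L = 17.3×10⁻⁶ × 78 × 550 = 0.7422 mm.
Let P be the tensile force in the spring. The bar extends elastically by PL/(AE) and the spring stretches by P/k; together these equal δ_free.
So P = δ_free / [L/(AE) + 1/k] = 0.7422 / [ 550/(1150×117×10³) + 1/(390×10³) ].
P = 0.7422 / 6.652×10⁻⁶ = 111600 N.
Spring extension = P/k = 111600/(390×10³) = 0.2861 mm.

δ ≈ 0.286 mm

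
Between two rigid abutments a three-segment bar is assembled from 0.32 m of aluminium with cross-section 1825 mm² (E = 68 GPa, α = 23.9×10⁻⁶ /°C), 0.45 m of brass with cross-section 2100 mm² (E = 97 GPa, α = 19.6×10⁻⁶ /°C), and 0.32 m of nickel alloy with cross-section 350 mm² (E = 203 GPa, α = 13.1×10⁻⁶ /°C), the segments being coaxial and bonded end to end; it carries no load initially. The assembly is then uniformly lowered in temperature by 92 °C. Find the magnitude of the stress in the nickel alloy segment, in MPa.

Free thermal contraction of the whole bar: Σ αᵢΔT Lᵢ = 23.9×10⁻⁶×92×320 + 19.6×10⁻⁶×92×450 + 13.1×10⁻⁶×92×320 = 1.901 mm.
The rigid supports impose zero overall length change; the single axial force P common to all segments must satisfy P Σ Lᵢ/(AᵢEᵢ) = δ_free.
The series flexibility is Σ Lᵢ/(AᵢEᵢ) = 320/(1825×68×10³) + 450/(2100×97×10³) + 320/(350×203×10³) = 9.292×10⁻⁶ mm/N.
P = 1.901 / 9.292×10⁻⁶ = 204600 N = 204.6 kN, tensile.
σ_{nickel alloy} = P / A = 204600 / 350 = 584.5 MPa.

σ ≈ 584 MPa (tensile)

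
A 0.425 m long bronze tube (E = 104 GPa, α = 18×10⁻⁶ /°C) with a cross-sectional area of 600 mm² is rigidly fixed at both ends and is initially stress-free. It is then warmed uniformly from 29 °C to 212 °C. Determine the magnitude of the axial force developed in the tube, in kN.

P ≈ 206 kN (compressive)

The ends cannot move, so σ = EαΔT = 104×10³ × 18×10⁻⁶ × 183 = 342.6 MPa.
Axial force P = σA = 342.6 × 600 = 205500 N = 205.5 kN, compressive.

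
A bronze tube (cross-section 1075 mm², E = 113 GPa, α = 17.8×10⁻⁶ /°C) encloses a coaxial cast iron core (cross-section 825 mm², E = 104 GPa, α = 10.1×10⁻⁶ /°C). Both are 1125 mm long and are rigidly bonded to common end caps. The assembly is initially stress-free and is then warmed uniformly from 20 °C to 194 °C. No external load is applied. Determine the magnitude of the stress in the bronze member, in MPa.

σ ≈ 62.7 MPa (compressive)

The bronze has the larger α, so on heating it would change length more than the cast iron if both were free. The rigid plates force a common final length, so the bronze is put into compression and the cast iron into tension, with equal and opposite forces P (no external load).
Equating the net (thermal + elastic) strains gives |α₁ − α₂|·ΔT = P·[1/(A₁E₁) + 1/(A₂E₂)].
|α₁ − α₂|·ΔT = 7.7×10⁻⁶ × 174 = 0.00134.
1/(A₁E₁) + 1/(A₂E₂) = 1/(1075×113×10³) + 1/(825×104×10³) = 1.989×10⁻⁸ N⁻¹.
So P = 0.00134 / 1.989×10⁻⁸ = 67.37 kN.
σ_{bronze} = P/A₁ = 67370/1075 = 62.67 MPa, compressive.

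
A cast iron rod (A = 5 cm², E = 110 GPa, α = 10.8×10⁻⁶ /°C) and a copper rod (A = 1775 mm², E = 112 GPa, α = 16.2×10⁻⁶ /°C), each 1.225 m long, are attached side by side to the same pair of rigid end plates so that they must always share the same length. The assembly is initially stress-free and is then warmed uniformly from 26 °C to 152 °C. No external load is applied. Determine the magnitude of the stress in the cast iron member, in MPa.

σ ≈ 58.6 MPa (tensile)

The copper has the larger α, so on heating it would change length more than the cast iron if both were free. The rigid plates force a common final length, so the copper is put into compression and the cast iron into tension, with equal and opposite forces P (no external load).
Compatibility of the two members (thermal + elastic change equal): (α₁ − α₂)ΔT = P·[1/(A₁E₁) + 1/(A₂E₂)].
|α₁ − α₂|·ΔT = 5.4×10⁻⁶ × 126 = 0.0006804.
1/(A₁E₁) + 1/(A₂E₂) = 1/(500×110×10³) + 1/(1775×112×10³) = 2.321×10⁻⁸ N⁻¹.
P = 0.0006804 / 2.321×10⁻⁸ = 29310 N = 29.31 kN.
σ_{cast iron} = P/A₁ = 29310/500 = 58.62 MPa, tensile.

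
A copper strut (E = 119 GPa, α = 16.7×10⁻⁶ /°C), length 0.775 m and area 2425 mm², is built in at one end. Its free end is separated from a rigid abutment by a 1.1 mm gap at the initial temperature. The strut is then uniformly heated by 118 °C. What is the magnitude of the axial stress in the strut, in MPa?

If the wall were absent the strut would grow by αΔT L = 16.7×10⁻⁶ × 118 × 775 = 1.527 mm.
This exceeds the 1.1 mm gap, so the wall pushes back. The portion of expansion that must be recovered elastically is δ_free − gap = 1.527 − 1.1 = 0.4272 mm.
Compatibility: PL/(AE) = 0.4272 mm, so σ = P/A = E × (0.4272/775) = 65.6 MPa.

σ ≈ 65.6 MPa (compressive)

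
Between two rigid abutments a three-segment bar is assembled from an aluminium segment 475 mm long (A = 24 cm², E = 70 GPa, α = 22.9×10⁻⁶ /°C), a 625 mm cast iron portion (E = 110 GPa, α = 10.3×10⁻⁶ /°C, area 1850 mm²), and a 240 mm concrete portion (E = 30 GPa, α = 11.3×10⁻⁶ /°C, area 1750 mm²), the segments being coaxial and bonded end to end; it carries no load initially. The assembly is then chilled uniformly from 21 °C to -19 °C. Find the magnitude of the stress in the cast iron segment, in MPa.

σ ≈ 41.4 MPa (tensile)

Free thermal contraction of the whole bar: Σ αᵢΔT Lᵢ = 22.9×10⁻⁶×40×475 + 10.3×10⁻⁶×40×625 + 11.3×10⁻⁶×40×240 = 0.8011 mm.
Since the ends are fixed, an axial force P builds up, equal in every segment, with P · Σ Lᵢ/(AᵢEᵢ) = δ_free.
Σ Lᵢ/(AᵢEᵢ) = 475/(2400×70×10³) + 625/(1850×110×10³) + 240/(1750×30×10³) = 1.047×10⁻⁵ mm/N.
P = 0.8011 / 1.047×10⁻⁵ = 76510 N = 76.51 kN, tensile.
σ_{cast iron} = P / A = 76510 / 1850 = 41.36 MPa.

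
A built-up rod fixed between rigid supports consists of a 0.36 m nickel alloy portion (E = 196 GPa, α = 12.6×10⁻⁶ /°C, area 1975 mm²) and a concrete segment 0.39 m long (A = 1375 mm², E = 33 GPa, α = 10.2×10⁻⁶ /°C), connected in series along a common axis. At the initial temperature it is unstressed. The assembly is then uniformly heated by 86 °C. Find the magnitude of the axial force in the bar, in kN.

With the walls removed the bar would change length by δ_free = Σ αᵢΔT Lᵢ = 12.6×10⁻⁶×86×360 + 10.2×10⁻⁶×86×390 = 0.7322 mm.
The walls prevent any net length change, so an axial force P (same in every segment) develops. Compatibility: P · Σ Lᵢ/(AᵢEᵢ) = δ_free.
Σ Lᵢ/(AᵢEᵢ) = 360/(1975×196×10³) + 390/(1375×33×10³) = 9.525×10⁻⁶ mm/N.
P = 0.7322 / 9.525×10⁻⁶ = 76870 N = 76.87 kN, compressive.

P ≈ 76.9 kN (compressive)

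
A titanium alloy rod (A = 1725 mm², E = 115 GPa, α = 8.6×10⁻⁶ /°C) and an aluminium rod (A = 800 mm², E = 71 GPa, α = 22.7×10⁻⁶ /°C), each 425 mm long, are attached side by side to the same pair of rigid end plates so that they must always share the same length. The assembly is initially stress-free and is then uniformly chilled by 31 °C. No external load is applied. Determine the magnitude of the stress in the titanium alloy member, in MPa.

σ ≈ 11.2 MPa (compressive)

Both members must finish at the same length. With the larger α, the aluminium tends to over-contract; the plates restrain it, putting the aluminium in tension and the titanium alloy in compression. With no external load the two internal forces are equal and opposite, magnitude P.
Equating the net (thermal + elastic) strains gives |α₁ − α₂|·ΔT = P·[1/(A₁E₁) + 1/(A₂E₂)].
|α₁ − α₂|·ΔT = 14.1×10⁻⁶ × 31 = 0.0004371.
1/(A₁E₁) + 1/(A₂E₂) = 1/(1725×115×10³) + 1/(800×71×10³) = 2.265×10⁻⁸ N⁻¹.
P = 0.0004371 / 2.265×10⁻⁸ = 19300 N = 19.3 kN.
σ_{titanium alloy} = P/A₁ = 19300/1725 = 11.19 MPa, compressive.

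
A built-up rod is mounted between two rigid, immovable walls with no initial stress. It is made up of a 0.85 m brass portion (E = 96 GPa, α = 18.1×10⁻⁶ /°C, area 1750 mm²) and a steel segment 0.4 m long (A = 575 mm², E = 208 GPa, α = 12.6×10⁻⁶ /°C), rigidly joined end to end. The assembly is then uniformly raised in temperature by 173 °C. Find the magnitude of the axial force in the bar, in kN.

P ≈ 420 kN (compressive)

If the supports were absent, the total length change would be Σ αᵢΔT Lᵢ = 18.1×10⁻⁶×173×850 + 12.6×10⁻⁶×173×400 = 3.534 mm.
The rigid supports impose zero overall length change; the single axial force P common to all segments must satisfy P Σ Lᵢ/(AᵢEᵢ) = δ_free.
The series flexibility is Σ Lᵢ/(AᵢEᵢ) = 850/(1750×96×10³) + 400/(575×208×10³) = 8.404×10⁻⁶ mm/N.
P = 3.534 / 8.404×10⁻⁶ = 420500 N = 420.5 kN, compressive.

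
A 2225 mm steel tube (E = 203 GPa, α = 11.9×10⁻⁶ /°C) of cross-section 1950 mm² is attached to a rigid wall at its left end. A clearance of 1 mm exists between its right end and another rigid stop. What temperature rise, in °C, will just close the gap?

Contact occurs when the free expansion equals the gap: αΔT L = 1 mm.
ΔT = 1 / (11.9×10⁻⁶ × 2225) = 37.77 °C.

ΔT ≈ 37.8 °C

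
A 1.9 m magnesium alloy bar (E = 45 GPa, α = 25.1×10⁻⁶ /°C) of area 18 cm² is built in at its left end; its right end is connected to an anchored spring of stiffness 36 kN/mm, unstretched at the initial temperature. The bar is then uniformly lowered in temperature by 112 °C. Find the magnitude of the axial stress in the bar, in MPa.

σ ≈ 57.9 MPa (tensile)

The unrestrained thermal change is αΔT L = 25.1×10⁻⁶ × 112 × 1900 = 5.341 mm.
With a force P in the spring, the elastic change of the bar is PL/(AE) and that of the spring is P/k; compatibility requires their sum to equal δ_free.
P [ L/(AE) + 1/k ] = δ_free → P [ 1900/(1800×45×10³) + 1/(36×10³) ] = 5.341.
P = 5.341 / 5.123×10⁻⁵ = 104300 N.
σ = P/A = 104300/1800 = 57.92 MPa.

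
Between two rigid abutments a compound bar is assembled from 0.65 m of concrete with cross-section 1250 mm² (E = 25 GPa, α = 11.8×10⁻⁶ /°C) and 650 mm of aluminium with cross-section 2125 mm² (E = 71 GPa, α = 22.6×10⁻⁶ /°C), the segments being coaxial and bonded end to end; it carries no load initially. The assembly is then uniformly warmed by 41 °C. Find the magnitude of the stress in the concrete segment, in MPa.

With the walls removed the bar would change length by δ_free = Σ αᵢΔT Lᵢ = 11.8×10⁻⁶×41×650 + 22.6×10⁻⁶×41×650 = 0.9168 mm.
Since the ends are fixed, an axial force P builds up, equal in every segment, with P · Σ Lᵢ/(AᵢEᵢ) = δ_free.
Σ Lᵢ/(AᵢEᵢ) = 650/(1250×25×10³) + 650/(2125×71×10³) = 2.511×10⁻⁵ mm/N.
Hence P = δ_free / Σ(L/AE) = 0.9168/2.511×10⁻⁵ = 36.51 kN (compressive).
σ_{concrete} = P / A = 36510 / 1250 = 29.21 MPa.

σ ≈ 29.2 MPa (compressive)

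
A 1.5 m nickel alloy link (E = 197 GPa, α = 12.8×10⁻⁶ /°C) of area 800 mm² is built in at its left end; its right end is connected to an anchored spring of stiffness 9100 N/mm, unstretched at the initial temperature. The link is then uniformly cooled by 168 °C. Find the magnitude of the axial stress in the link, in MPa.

σ ≈ 33.8 MPa (tensile)

The unrestrained thermal change is αΔT L = 12.8×10⁻⁶ × 168 × 1500 = 3.226 mm.
Let P be the tensile force in the spring. The link extends elastically by PL/(AE) and the spring stretches by P/k; together these equal δ_free.
P [ L/(AE) + 1/k ] = δ_free → P [ 1500/(800×197×10³) + 1/(9100) ] = 3.226.
P = 3.226 / 0.0001194 = 27010 N.
σ = P/A = 27010/800 = 33.77 MPa.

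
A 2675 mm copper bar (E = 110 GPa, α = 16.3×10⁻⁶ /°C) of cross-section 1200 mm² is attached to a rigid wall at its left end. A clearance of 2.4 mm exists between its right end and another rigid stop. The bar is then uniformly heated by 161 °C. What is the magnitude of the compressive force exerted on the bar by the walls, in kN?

P ≈ 228 kN

If the wall were absent the bar would grow by αΔT L = 16.3×10⁻⁶ × 161 × 2675 = 7.02 mm.
This exceeds the 2.4 mm gap, so the wall pushes back. The portion of expansion that must be recovered elastically is δ_free − gap = 7.02 − 2.4 = 4.62 mm.
That suppressed elongation corresponds to σ = E·Δ/L = 110×10³ × 4.62/2675 = 190 MPa.
Force on the wall = σA = 190 × 1200 mm² = 228 kN.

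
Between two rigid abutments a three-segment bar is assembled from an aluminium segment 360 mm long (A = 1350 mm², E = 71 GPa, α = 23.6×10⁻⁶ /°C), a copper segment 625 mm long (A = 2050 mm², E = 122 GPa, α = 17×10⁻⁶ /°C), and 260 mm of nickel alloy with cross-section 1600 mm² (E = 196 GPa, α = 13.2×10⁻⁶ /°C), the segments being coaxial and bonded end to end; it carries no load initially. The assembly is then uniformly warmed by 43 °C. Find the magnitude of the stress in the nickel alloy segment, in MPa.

With the walls removed the bar would change length by δ_free = Σ αᵢΔT Lᵢ = 23.6×10⁻⁶×43×360 + 17×10⁻⁶×43×625 + 13.2×10⁻⁶×43×260 = 0.9698 mm.
The walls prevent any net length change, so an axial force P (same in every segment) develops. Compatibility: P · Σ Lᵢ/(AᵢEᵢ) = δ_free.
Σ Lᵢ/(AᵢEᵢ) = 360/(1350×71×10³) + 625/(2050×122×10³) + 260/(1600×196×10³) = 7.084×10⁻⁶ mm/N.
So P = 0.9698 / 7.084×10⁻⁶ = 136.9 kN, compressive.
σ_{nickel alloy} = P / A = 136900 / 1600 = 85.56 MPa.

σ ≈ 85.6 MPa (compressive)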